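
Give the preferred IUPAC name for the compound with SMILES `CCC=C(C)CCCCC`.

4-methylnon-3-ene

Counting along the main chain through the multiple bond gives 9 carbons: the parent is nonane.
There is one C=C double bond, indicated by the ending -ene.
The numbering direction is chosen so that numbering from this end puts the double bond at C-3 rather than C-6.
This places the double bond between C-3 and C-4; a methyl group at C-4.
Assembling the pieces gives 4-methylnon-3-ene.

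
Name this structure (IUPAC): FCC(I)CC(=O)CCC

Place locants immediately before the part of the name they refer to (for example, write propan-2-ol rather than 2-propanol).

The longest chain bearing the carbonyl is 7 carbons long (heptane).
The highest-priority functional group is a ketone (C=O on an internal carbon), so the name ends in -one.
The numbering direction is chosen so that the substituent locant set {1,2} is lower than {6,7} at the first point of difference.
This places the carbonyl at C-4; a fluoro group at C-1; an iodo group at C-2.
The substituents are ordered alphabetically, ignoring any di-/tri- multipliers.
The name is 1-fluoro-2-iodoheptan-4-one.

1-fluoro-2-iodoheptan-4-one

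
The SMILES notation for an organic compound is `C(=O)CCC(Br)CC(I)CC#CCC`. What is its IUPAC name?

The longest carbon chain that includes the –CHO group and the multiple bond has 11 carbons, so the parent hydride is undecane.
The highest-priority functional group is an aldehyde (terminal –CHO), so the name ends in -al.
A C≡C triple bond in the chain gives the infix -yne-.
Number the chain so that the aldehyde carbon is C-1 by definition.
This places the triple bond between C-8 and C-9; a bromo group at C-4; an iodo group at C-6.
Substituent prefixes are cited in alphabetical order (multiplying prefixes like di-/tri- are ignored for ordering).
The name is 4-bromo-6-iodoundec-8-ynal.

4-bromo-6-iodoundec-8-ynal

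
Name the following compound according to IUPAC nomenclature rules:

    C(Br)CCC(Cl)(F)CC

The parent chain contains 6 carbons (hexane).
The numbering direction is chosen so that the substituent locant set {1,4,4} is lower than {3,3,6} at the first point of difference.
This places a bromo group at C-1; a chloro group at C-4; a fluoro group at C-4.
The substituents are ordered alphabetically, ignoring any di-/tri- multipliers.
Assembling the pieces gives 1-bromo-4-chloro-4-fluorohexane.

1-bromo-4-chloro-4-fluorohexane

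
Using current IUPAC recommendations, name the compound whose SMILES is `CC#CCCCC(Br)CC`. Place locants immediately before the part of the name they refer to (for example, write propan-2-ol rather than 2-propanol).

The longest chain bearing the multiple bond is 9 carbons long (nonane).
The chain contains a C≡C triple bond, so the unsaturation ending is -yne.
Number the chain so that numbering from this end puts the triple bond at C-2 rather than C-7.
With this numbering: the triple bond between C-2 and C-3; a bromo group at C-7.
Putting it together: 7-bromonon-2-yne.

7-bromonon-2-yne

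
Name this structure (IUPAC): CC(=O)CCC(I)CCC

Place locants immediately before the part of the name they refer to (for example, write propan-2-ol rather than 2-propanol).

Counting along the main chain through the carbonyl gives 8 carbons: the parent is octane.
A ketone (C=O on an internal carbon) is the principal characteristic group, giving the suffix -one.
The numbering direction is chosen so that numbering from this end puts the carbonyl group at C-2 rather than C-7.
That gives the carbonyl at C-2; an iodo group at C-5.
Assembling the pieces gives 5-iodooctan-2-one.

5-iodooctan-2-one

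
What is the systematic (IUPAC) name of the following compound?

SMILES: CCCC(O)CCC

heptan-4-ol

The longest carbon chain that includes the –OH group has 7 carbons, so the parent hydride is heptane.
An alcohol (–OH) is the principal characteristic group, giving the suffix -ol.
Numbering from either end gives identical locants here.
With this numbering: the hydroxyl at C-4.
Assembling the pieces gives heptan-4-ol.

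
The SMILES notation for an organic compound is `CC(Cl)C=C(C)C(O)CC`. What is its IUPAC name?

6-chloro-4-methylhept-4-en-3-ol

The longest chain bearing the –OH group and the multiple bond is 7 carbons long (heptane).
An alcohol (–OH) is the principal characteristic group, giving the suffix -ol.
A C=C double bond in the chain gives the infix -ene-.
Number the chain so that numbering from this end puts the hydroxyl group at C-3 rather than C-5.
With this numbering: the hydroxyl at C-3; the double bond between C-4 and C-5; a chloro group at C-6; a methyl group at C-4.
Prefixes are listed alphabetically: chloro, methyl.
Putting it together: 6-chloro-4-methylhept-4-en-3-ol.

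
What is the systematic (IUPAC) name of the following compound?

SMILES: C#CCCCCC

hept-1-yne

The longest chain bearing the multiple bond is 7 carbons long (heptane).
There is one C≡C triple bond, indicated by the ending -yne.
The numbering direction is chosen so that numbering from this end puts the triple bond at C-1 rather than C-6.
That gives the triple bond between C-1 and C-2.
Putting it together: hept-1-yne.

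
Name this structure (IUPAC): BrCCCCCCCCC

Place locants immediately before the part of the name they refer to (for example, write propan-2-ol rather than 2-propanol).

The parent chain contains 9 carbons (nonane).
Number the chain so that the substituent locant set {1} is lower than {9} at the first point of difference.
That gives a bromo group at C-1.
Putting it together: 1-bromononane.

1-bromononane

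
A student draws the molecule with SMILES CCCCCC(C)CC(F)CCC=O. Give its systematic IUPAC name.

4-fluoro-6-methylundecanal

Counting along the main chain through the –CHO group gives 11 carbons: the parent is undecane.
An aldehyde (terminal –CHO) is the principal characteristic group, giving the suffix -al.
Choose the numbering such that the aldehyde carbon is C-1 by definition.
That gives a fluoro group at C-4; a methyl group at C-6.
Prefixes are listed alphabetically: fluoro, methyl.
Putting it together: 4-fluoro-6-methylundecanal.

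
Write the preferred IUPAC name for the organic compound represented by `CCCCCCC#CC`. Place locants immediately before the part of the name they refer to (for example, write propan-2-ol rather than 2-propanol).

non-2-yne

The longest carbon chain that includes the multiple bond has 9 carbons, so the parent hydride is nonane.
There is one C≡C triple bond, indicated by the ending -yne.
Number the chain so that numbering from this end puts the triple bond at C-2 rather than C-7.
With this numbering: the triple bond between C-2 and C-3.
The name is non-2-yne.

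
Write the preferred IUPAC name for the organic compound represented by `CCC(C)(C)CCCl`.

1-chloro-3,3-dimethylpentane

The parent chain contains 5 carbons (pentane).
Number the chain so that the substituent locant set {1,3,3} is lower than {3,3,5} at the first point of difference.
That gives a chloro group at C-1; two methyl groups at C-3.
Substituent prefixes are cited in alphabetical order (multiplying prefixes like di-/tri- are ignored for ordering).
Putting it together: 1-chloro-3,3-dimethylpentane.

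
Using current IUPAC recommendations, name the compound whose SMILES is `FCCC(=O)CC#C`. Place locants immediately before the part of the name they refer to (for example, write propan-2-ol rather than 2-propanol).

1-fluorohex-5-yn-3-one

The longest chain bearing the carbonyl and the multiple bond is 6 carbons long (hexane).
The highest-priority functional group is a ketone (C=O on an internal carbon), so the name ends in -one.
A C≡C triple bond in the chain gives the infix -yne-.
Choose the numbering such that numbering from this end puts the carbonyl group at C-3 rather than C-4.
With this numbering: the carbonyl at C-3; the triple bond between C-5 and C-6; a fluoro group at C-1.
Assembling the pieces gives 1-fluorohex-5-yn-3-one.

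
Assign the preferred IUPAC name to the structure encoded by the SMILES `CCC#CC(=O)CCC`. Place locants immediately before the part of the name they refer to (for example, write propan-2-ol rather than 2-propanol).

oct-5-yn-4-one

Counting along the main chain through the carbonyl and the multiple bond gives 8 carbons: the parent is octane.
The highest-priority functional group is a ketone (C=O on an internal carbon), so the name ends in -one.
There is one C≡C triple bond, indicated by the ending -yne.
Number the chain so that numbering from this end puts the carbonyl group at C-4 rather than C-5.
That gives the carbonyl at C-4; the triple bond between C-5 and C-6.
The name is oct-5-yn-4-one.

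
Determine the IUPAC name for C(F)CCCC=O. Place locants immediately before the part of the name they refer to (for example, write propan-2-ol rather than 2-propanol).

Counting along the main chain through the –CHO group gives 5 carbons: the parent is pentane.
An aldehyde (terminal –CHO) is the principal characteristic group, giving the suffix -al.
Number the chain so that the aldehyde carbon is C-1 by definition.
With this numbering: a fluoro group at C-5.
Assembling the pieces gives 5-fluoropentanal.

5-fluoropentanal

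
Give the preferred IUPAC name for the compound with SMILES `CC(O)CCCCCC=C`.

non-8-en-2-ol

The longest carbon chain that includes the –OH group and the multiple bond has 9 carbons, so the parent hydride is nonane.
An alcohol (–OH) is the principal characteristic group, giving the suffix -ol.
There is one C=C double bond, indicated by the ending -ene.
Number the chain so that numbering from this end puts the hydroxyl group at C-2 rather than C-8.
That gives the hydroxyl at C-2; the double bond between C-8 and C-9.
Putting it together: non-8-en-2-ol.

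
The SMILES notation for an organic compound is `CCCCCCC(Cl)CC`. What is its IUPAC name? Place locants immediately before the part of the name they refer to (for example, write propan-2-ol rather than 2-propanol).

The longest continuous carbon chain has 9 atoms, so the parent hydride is nonane.
Number the chain so that the substituent locant set {3} is lower than {7} at the first point of difference.
This places a chloro group at C-3.
Assembling the pieces gives 3-chlorononane.

3-chlorononane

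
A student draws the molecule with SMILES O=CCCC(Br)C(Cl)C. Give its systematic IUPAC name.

Counting along the main chain through the –CHO group gives 6 carbons: the parent is hexane.
The highest-priority functional group is an aldehyde (terminal –CHO), so the name ends in -al.
Choose the numbering such that the aldehyde carbon is C-1 by definition.
With this numbering: a bromo group at C-4; a chloro group at C-5.
Prefixes are listed alphabetically: bromo, chloro.
Assembling the pieces gives 4-bromo-5-chlorohexanal.

4-bromo-5-chlorohexanal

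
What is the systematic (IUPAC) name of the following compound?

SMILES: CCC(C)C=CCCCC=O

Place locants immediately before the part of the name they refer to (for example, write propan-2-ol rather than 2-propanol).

7-methylnon-5-enal

The longest carbon chain that includes the –CHO group and the multiple bond has 9 carbons, so the parent hydride is nonane.
An aldehyde (terminal –CHO) is the principal characteristic group, giving the suffix -al.
The chain contains a C=C double bond, so the unsaturation ending is -ene.
Number the chain so that the aldehyde carbon is C-1 by definition.
With this numbering: the double bond between C-5 and C-6; a methyl group at C-7.
Putting it together: 7-methylnon-5-enal.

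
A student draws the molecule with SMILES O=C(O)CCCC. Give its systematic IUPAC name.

The longest carbon chain that includes the –COOH group has 5 carbons, so the parent hydride is pentane.
The highest-priority functional group is a carboxylic acid (terminal –COOH), so the name ends in -oic acid.
The numbering direction is chosen so that the carboxylic acid carbon is C-1 by definition.
Putting it together: pentanoic acid.

pentanoic acid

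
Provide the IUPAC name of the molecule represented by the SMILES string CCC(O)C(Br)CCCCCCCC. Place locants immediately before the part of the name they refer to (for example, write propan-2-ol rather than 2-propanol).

The longest chain bearing the –OH group is 12 carbons long (dodecane).
The highest-priority functional group is an alcohol (–OH), so the name ends in -ol.
The numbering direction is chosen so that numbering from this end puts the hydroxyl group at C-3 rather than C-10.
This places the hydroxyl at C-3; a bromo group at C-4.
The name is 4-bromododecan-3-ol.

4-bromododecan-3-ol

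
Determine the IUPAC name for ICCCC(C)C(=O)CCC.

8-iodo-5-methyloctan-4-one

The longest carbon chain that includes the carbonyl has 8 carbons, so the parent hydride is octane.
The principal characteristic group is a ketone (C=O on an internal carbon), named with the suffix -one.
Choose the numbering such that numbering from this end puts the carbonyl group at C-4 rather than C-5.
This places the carbonyl at C-4; an iodo group at C-8; a methyl group at C-5.
The substituents are ordered alphabetically, ignoring any di-/tri- multipliers.
Assembling the pieces gives 8-iodo-5-methyloctan-4-one.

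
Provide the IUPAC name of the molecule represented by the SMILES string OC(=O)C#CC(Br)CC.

The longest chain bearing the –COOH group and the multiple bond is 6 carbons long (hexane).
A carboxylic acid (terminal –COOH) is the principal characteristic group, giving the suffix -oic acid.
The chain contains a C≡C triple bond, so the unsaturation ending is -yne.
Number the chain so that the carboxylic acid carbon is C-1 by definition.
That gives the triple bond between C-2 and C-3; a bromo group at C-4.
Putting it together: 4-bromohex-2-ynoic acid.

4-bromohex-2-ynoic acid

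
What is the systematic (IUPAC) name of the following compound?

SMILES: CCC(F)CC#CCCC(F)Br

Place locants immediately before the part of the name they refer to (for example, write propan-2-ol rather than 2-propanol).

Counting along the main chain through the multiple bond gives 9 carbons: the parent is nonane.
The chain contains a C≡C triple bond, so the unsaturation ending is -yne.
Choose the numbering such that numbering from this end puts the triple bond at C-4 rather than C-5.
With this numbering: the triple bond between C-4 and C-5; a bromo group at C-1; fluoro groups at C-1 and C-7.
Prefixes are listed alphabetically: bromo, fluoro.
Assembling the pieces gives 1-bromo-1,7-difluoronon-4-yne.

1-bromo-1,7-difluoronon-4-yne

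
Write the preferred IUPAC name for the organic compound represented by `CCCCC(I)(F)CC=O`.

3-fluoro-3-iodoheptanal

The longest carbon chain that includes the –CHO group has 7 carbons, so the parent hydride is heptane.
The highest-priority functional group is an aldehyde (terminal –CHO), so the name ends in -al.
Number the chain so that the aldehyde carbon is C-1 by definition.
With this numbering: a fluoro group at C-3; an iodo group at C-3.
Prefixes are listed alphabetically: fluoro, iodo.
The name is 3-fluoro-3-iodoheptanal.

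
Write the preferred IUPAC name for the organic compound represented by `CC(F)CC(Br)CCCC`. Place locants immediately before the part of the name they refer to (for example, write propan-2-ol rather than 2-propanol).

The longest carbon chain is 8 atoms: the parent is octane.
The numbering direction is chosen so that the substituent locant set {2,4} is lower than {5,7} at the first point of difference.
That gives a bromo group at C-4; a fluoro group at C-2.
The substituents are ordered alphabetically, ignoring any di-/tri- multipliers.
The name is 4-bromo-2-fluorooctane.

4-bromo-2-fluorooctane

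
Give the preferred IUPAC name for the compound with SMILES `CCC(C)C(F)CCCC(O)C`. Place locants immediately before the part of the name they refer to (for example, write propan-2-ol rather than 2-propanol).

Counting along the main chain through the –OH group gives 9 carbons: the parent is nonane.
The principal characteristic group is an alcohol (–OH), named with the suffix -ol.
The numbering direction is chosen so that numbering from this end puts the hydroxyl group at C-2 rather than C-8.
That gives the hydroxyl at C-2; a fluoro group at C-6; a methyl group at C-7.
Substituent prefixes are cited in alphabetical order (multiplying prefixes like di-/tri- are ignored for ordering).
Assembling the pieces gives 6-fluoro-7-methylnonan-2-ol.

6-fluoro-7-methylnonan-2-ol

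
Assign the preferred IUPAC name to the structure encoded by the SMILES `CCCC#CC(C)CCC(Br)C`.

9-bromo-6-methyldec-4-yne

The longest carbon chain that includes the multiple bond has 10 carbons, so the parent hydride is decane.
A C≡C triple bond in the chain gives the infix -yne-.
The numbering direction is chosen so that numbering from this end puts the triple bond at C-4 rather than C-6.
With this numbering: the triple bond between C-4 and C-5; a bromo group at C-9; a methyl group at C-6.
The substituents are ordered alphabetically, ignoring any di-/tri- multipliers.
The name is 9-bromo-6-methyldec-4-yne.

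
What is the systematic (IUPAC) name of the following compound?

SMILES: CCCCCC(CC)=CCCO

The longest carbon chain that includes the –OH group and the multiple bond has 9 carbons, so the parent hydride is nonane.
The principal characteristic group is an alcohol (–OH), named with the suffix -ol.
There is one C=C double bond, indicated by the ending -ene.
Choose the numbering such that numbering from this end puts the hydroxyl group at C-1 rather than C-9.
With this numbering: the hydroxyl at C-1; the double bond between C-3 and C-4; an ethyl group at C-4.
Putting it together: 4-ethylnon-3-en-1-ol.

4-ethylnon-3-en-1-ol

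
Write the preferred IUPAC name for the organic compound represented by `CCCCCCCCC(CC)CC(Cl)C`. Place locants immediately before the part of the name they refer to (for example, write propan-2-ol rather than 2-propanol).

The longest continuous carbon chain has 12 atoms, so the parent hydride is dodecane.
Choose the numbering such that the substituent locant set {2,4} is lower than {9,11} at the first point of difference.
That gives a chloro group at C-2; an ethyl group at C-4.
The substituents are ordered alphabetically, ignoring any di-/tri- multipliers.
The name is 2-chloro-4-ethyldodecane.

2-chloro-4-ethyldodecane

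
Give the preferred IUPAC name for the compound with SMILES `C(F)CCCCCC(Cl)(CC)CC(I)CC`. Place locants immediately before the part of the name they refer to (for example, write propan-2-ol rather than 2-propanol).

7-chloro-7-ethyl-1-fluoro-9-iodoundecane

The longest continuous carbon chain has 11 atoms, so the parent hydride is undecane.
Number the chain so that the substituent locant set {1,7,7,9} is lower than {3,5,5,11} at the first point of difference.
This places a chloro group at C-7; an ethyl group at C-7; a fluoro group at C-1; an iodo group at C-9.
Substituent prefixes are cited in alphabetical order (multiplying prefixes like di-/tri- are ignored for ordering).
Assembling the pieces gives 7-chloro-7-ethyl-1-fluoro-9-iodoundecane.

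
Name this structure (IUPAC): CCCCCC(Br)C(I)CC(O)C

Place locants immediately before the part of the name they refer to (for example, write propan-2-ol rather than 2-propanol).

5-bromo-4-iododecan-2-ol

The longest chain bearing the –OH group is 10 carbons long (decane).
An alcohol (–OH) is the principal characteristic group, giving the suffix -ol.
Number the chain so that numbering from this end puts the hydroxyl group at C-2 rather than C-9.
That gives the hydroxyl at C-2; a bromo group at C-5; an iodo group at C-4.
Prefixes are listed alphabetically: bromo, iodo.
The name is 5-bromo-4-iododecan-2-ol.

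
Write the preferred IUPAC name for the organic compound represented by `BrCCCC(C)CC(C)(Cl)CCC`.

1-bromo-6-chloro-4,6-dimethylnonane

The longest continuous carbon chain has 9 atoms, so the parent hydride is nonane.
Number the chain so that the substituent locant set {1,4,6,6} is lower than {4,4,6,9} at the first point of difference.
This places a bromo group at C-1; a chloro group at C-6; methyl groups at C-4 and C-6.
Prefixes are listed alphabetically: bromo, chloro, methyl.
Putting it together: 1-bromo-6-chloro-4,6-dimethylnonane.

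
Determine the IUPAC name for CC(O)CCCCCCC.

nonan-2-ol

Counting along the main chain through the –OH group gives 9 carbons: the parent is nonane.
An alcohol (–OH) is the principal characteristic group, giving the suffix -ol.
Number the chain so that numbering from this end puts the hydroxyl group at C-2 rather than C-8.
That gives the hydroxyl at C-2.
Assembling the pieces gives nonan-2-ol.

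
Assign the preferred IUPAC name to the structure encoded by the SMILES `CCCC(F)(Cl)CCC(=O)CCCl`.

1,6-dichloro-6-fluorononan-3-one

The longest carbon chain that includes the carbonyl has 9 carbons, so the parent hydride is nonane.
The highest-priority functional group is a ketone (C=O on an internal carbon), so the name ends in -one.
The numbering direction is chosen so that numbering from this end puts the carbonyl group at C-3 rather than C-7.
With this numbering: the carbonyl at C-3; chloro groups at C-1 and C-6; a fluoro group at C-6.
Substituent prefixes are cited in alphabetical order (multiplying prefixes like di-/tri- are ignored for ordering).
Putting it together: 1,6-dichloro-6-fluorononan-3-one.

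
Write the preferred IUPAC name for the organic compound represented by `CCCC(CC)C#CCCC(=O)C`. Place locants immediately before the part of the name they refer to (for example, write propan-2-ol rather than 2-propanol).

The longest chain bearing the carbonyl and the multiple bond is 10 carbons long (decane).
The principal characteristic group is a ketone (C=O on an internal carbon), named with the suffix -one.
A C≡C triple bond in the chain gives the infix -yne-.
The numbering direction is chosen so that numbering from this end puts the carbonyl group at C-2 rather than C-9.
With this numbering: the carbonyl at C-2; the triple bond between C-5 and C-6; an ethyl group at C-7.
Assembling the pieces gives 7-ethyldec-5-yn-2-one.

7-ethyldec-5-yn-2-one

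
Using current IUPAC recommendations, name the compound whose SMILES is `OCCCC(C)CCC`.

4-methylheptan-1-ol

The longest chain bearing the –OH group is 7 carbons long (heptane).
The principal characteristic group is an alcohol (–OH), named with the suffix -ol.
Choose the numbering such that numbering from this end puts the hydroxyl group at C-1 rather than C-7.
That gives the hydroxyl at C-1; a methyl group at C-4.
Assembling the pieces gives 4-methylheptan-1-ol.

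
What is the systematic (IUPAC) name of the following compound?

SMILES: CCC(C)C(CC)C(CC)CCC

The parent chain contains 8 carbons (octane).
The numbering direction is chosen so that the substituent locant set {3,4,5} is lower than {4,5,6} at the first point of difference.
This places ethyl groups at C-4 and C-5; a methyl group at C-3.
Prefixes are listed alphabetically: ethyl, methyl.
Putting it together: 4,5-diethyl-3-methyloctane.

4,5-diethyl-3-methyloctane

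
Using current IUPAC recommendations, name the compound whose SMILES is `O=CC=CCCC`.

hex-2-enal

The longest carbon chain that includes the –CHO group and the multiple bond has 6 carbons, so the parent hydride is hexane.
The highest-priority functional group is an aldehyde (terminal –CHO), so the name ends in -al.
There is one C=C double bond, indicated by the ending -ene.
The numbering direction is chosen so that the aldehyde carbon is C-1 by definition.
This places the double bond between C-2 and C-3.
The name is hex-2-enal.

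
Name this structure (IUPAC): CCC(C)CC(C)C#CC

4,6-dimethyloct-2-yne

Counting along the main chain through the multiple bond gives 8 carbons: the parent is octane.
There is one C≡C triple bond, indicated by the ending -yne.
Choose the numbering such that numbering from this end puts the triple bond at C-2 rather than C-6.
This places the triple bond between C-2 and C-3; methyl groups at C-4 and C-6.
Putting it together: 4,6-dimethyloct-2-yne.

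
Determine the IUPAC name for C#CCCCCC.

hept-1-yne

The longest carbon chain that includes the multiple bond has 7 carbons, so the parent hydride is heptane.
The chain contains a C≡C triple bond, so the unsaturation ending is -yne.
The numbering direction is chosen so that numbering from this end puts the triple bond at C-1 rather than C-6.
With this numbering: the triple bond between C-1 and C-2.
Putting it together: hept-1-yne.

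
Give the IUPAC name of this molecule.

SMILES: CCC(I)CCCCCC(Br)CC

The parent chain contains 11 carbons (undecane).
The numbering direction is chosen so that the locant sets are identical either way, so the alphabetically earlier bromo substituent takes the lower locant (3 rather than 9).
This places a bromo group at C-3; an iodo group at C-9.
Substituent prefixes are cited in alphabetical order (multiplying prefixes like di-/tri- are ignored for ordering).
Assembling the pieces gives 3-bromo-9-iodoundecane.

3-bromo-9-iodoundecane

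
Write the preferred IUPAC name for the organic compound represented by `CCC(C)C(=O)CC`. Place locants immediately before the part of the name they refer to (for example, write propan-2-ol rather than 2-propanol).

4-methylhexan-3-one

Counting along the main chain through the carbonyl gives 6 carbons: the parent is hexane.
The highest-priority functional group is a ketone (C=O on an internal carbon), so the name ends in -one.
Number the chain so that numbering from this end puts the carbonyl group at C-3 rather than C-4.
That gives the carbonyl at C-3; a methyl group at C-4.
Putting it together: 4-methylhexan-3-one.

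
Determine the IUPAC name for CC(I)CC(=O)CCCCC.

The longest carbon chain that includes the carbonyl has 9 carbons, so the parent hydride is nonane.
A ketone (C=O on an internal carbon) is the principal characteristic group, giving the suffix -one.
Choose the numbering such that numbering from this end puts the carbonyl group at C-4 rather than C-6.
This places the carbonyl at C-4; an iodo group at C-2.
Putting it together: 2-iodononan-4-one.

2-iodononan-4-one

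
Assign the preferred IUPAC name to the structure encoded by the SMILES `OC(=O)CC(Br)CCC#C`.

Counting along the main chain through the –COOH group and the multiple bond gives 7 carbons: the parent is heptane.
The principal characteristic group is a carboxylic acid (terminal –COOH), named with the suffix -oic acid.
There is one C≡C triple bond, indicated by the ending -yne.
Choose the numbering such that the carboxylic acid carbon is C-1 by definition.
This places the triple bond between C-6 and C-7; a bromo group at C-3.
Assembling the pieces gives 3-bromohept-6-ynoic acid.

3-bromohept-6-ynoic acid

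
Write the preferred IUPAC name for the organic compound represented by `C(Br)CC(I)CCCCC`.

The longest continuous carbon chain has 8 atoms, so the parent hydride is octane.
Number the chain so that the substituent locant set {1,3} is lower than {6,8} at the first point of difference.
With this numbering: a bromo group at C-1; an iodo group at C-3.
Substituent prefixes are cited in alphabetical order (multiplying prefixes like di-/tri- are ignored for ordering).
Putting it together: 1-bromo-3-iodooctane.

1-bromo-3-iodooctane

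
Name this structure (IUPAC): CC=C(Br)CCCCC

The longest carbon chain that includes the multiple bond has 8 carbons, so the parent hydride is octane.
The chain contains a C=C double bond, so the unsaturation ending is -ene.
Choose the numbering such that numbering from this end puts the double bond at C-2 rather than C-6.
This places the double bond between C-2 and C-3; a bromo group at C-3.
The name is 3-bromooct-2-ene.

3-bromooct-2-ene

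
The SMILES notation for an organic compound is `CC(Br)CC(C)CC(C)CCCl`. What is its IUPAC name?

The longest continuous carbon chain has 8 atoms, so the parent hydride is octane.
Choose the numbering such that the substituent locant set {1,3,5,7} is lower than {2,4,6,8} at the first point of difference.
With this numbering: a bromo group at C-7; a chloro group at C-1; methyl groups at C-3 and C-5.
Prefixes are listed alphabetically: bromo, chloro, methyl.
The name is 7-bromo-1-chloro-3,5-dimethyloctane.

7-bromo-1-chloro-3,5-dimethyloctane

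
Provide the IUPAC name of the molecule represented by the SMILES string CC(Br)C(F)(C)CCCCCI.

The longest carbon chain is 8 atoms: the parent is octane.
The numbering direction is chosen so that the substituent locant set {1,6,6,7} is lower than {2,3,3,8} at the first point of difference.
This places a bromo group at C-7; a fluoro group at C-6; an iodo group at C-1; a methyl group at C-6.
Prefixes are listed alphabetically: bromo, fluoro, iodo, methyl.
Assembling the pieces gives 7-bromo-6-fluoro-1-iodo-6-methyloctane.

7-bromo-6-fluoro-1-iodo-6-methyloctane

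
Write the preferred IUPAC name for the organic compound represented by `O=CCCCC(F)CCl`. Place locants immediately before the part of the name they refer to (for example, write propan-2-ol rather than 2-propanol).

Counting along the main chain through the –CHO group gives 6 carbons: the parent is hexane.
An aldehyde (terminal –CHO) is the principal characteristic group, giving the suffix -al.
The numbering direction is chosen so that the aldehyde carbon is C-1 by definition.
That gives a chloro group at C-6; a fluoro group at C-5.
Prefixes are listed alphabetically: chloro, fluoro.
The name is 6-chloro-5-fluorohexanal.

6-chloro-5-fluorohexanal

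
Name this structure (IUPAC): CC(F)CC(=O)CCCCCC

2-fluorodecan-4-one

Counting along the main chain through the carbonyl gives 10 carbons: the parent is decane.
The highest-priority functional group is a ketone (C=O on an internal carbon), so the name ends in -one.
The numbering direction is chosen so that numbering from this end puts the carbonyl group at C-4 rather than C-7.
This places the carbonyl at C-4; a fluoro group at C-2.
Assembling the pieces gives 2-fluorodecan-4-one.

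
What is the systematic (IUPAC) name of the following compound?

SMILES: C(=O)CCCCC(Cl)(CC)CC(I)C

6-chloro-6-ethyl-8-iodononanal

Counting along the main chain through the –CHO group gives 9 carbons: the parent is nonane.
The highest-priority functional group is an aldehyde (terminal –CHO), so the name ends in -al.
Choose the numbering such that the aldehyde carbon is C-1 by definition.
That gives a chloro group at C-6; an ethyl group at C-6; an iodo group at C-8.
Prefixes are listed alphabetically: chloro, ethyl, iodo.
Putting it together: 6-chloro-6-ethyl-8-iodononanal.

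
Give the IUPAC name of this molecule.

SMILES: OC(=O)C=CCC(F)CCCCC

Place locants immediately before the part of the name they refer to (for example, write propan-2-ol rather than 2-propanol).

5-fluorodec-2-enoic acid

The longest chain bearing the –COOH group and the multiple bond is 10 carbons long (decane).
The principal characteristic group is a carboxylic acid (terminal –COOH), named with the suffix -oic acid.
There is one C=C double bond, indicated by the ending -ene.
Choose the numbering such that the carboxylic acid carbon is C-1 by definition.
With this numbering: the double bond between C-2 and C-3; a fluoro group at C-5.
Assembling the pieces gives 5-fluorodec-2-enoic acid.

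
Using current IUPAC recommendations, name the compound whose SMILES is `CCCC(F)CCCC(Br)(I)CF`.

The parent chain contains 9 carbons (nonane).
Choose the numbering such that the substituent locant set {1,2,2,6} is lower than {4,8,8,9} at the first point of difference.
That gives a bromo group at C-2; fluoro groups at C-1 and C-6; an iodo group at C-2.
The substituents are ordered alphabetically, ignoring any di-/tri- multipliers.
Putting it together: 2-bromo-1,6-difluoro-2-iodononane.

2-bromo-1,6-difluoro-2-iodononane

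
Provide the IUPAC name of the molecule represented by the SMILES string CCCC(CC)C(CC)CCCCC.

4,5-diethyldecane

The parent chain contains 10 carbons (decane).
Number the chain so that the substituent locant set {4,5} is lower than {6,7} at the first point of difference.
That gives ethyl groups at C-4 and C-5.
Putting it together: 4,5-diethyldecane.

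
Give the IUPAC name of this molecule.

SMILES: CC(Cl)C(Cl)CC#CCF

The longest carbon chain that includes the multiple bond has 7 carbons, so the parent hydride is heptane.
The chain contains a C≡C triple bond, so the unsaturation ending is -yne.
Number the chain so that numbering from this end puts the triple bond at C-2 rather than C-5.
With this numbering: the triple bond between C-2 and C-3; chloro groups at C-5 and C-6; a fluoro group at C-1.
The substituents are ordered alphabetically, ignoring any di-/tri- multipliers.
The name is 5,6-dichloro-1-fluorohept-2-yne.

5,6-dichloro-1-fluorohept-2-yne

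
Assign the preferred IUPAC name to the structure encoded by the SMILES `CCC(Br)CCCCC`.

The parent chain contains 8 carbons (octane).
The numbering direction is chosen so that the substituent locant set {3} is lower than {6} at the first point of difference.
That gives a bromo group at C-3.
Putting it together: 3-bromooctane.

3-bromooctane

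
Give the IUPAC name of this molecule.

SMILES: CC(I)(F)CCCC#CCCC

Counting along the main chain through the multiple bond gives 10 carbons: the parent is decane.
There is one C≡C triple bond, indicated by the ending -yne.
Number the chain so that numbering from this end puts the triple bond at C-4 rather than C-6.
This places the triple bond between C-4 and C-5; a fluoro group at C-9; an iodo group at C-9.
The substituents are ordered alphabetically, ignoring any di-/tri- multipliers.
The name is 9-fluoro-9-iododec-4-yne.

9-fluoro-9-iododec-4-yne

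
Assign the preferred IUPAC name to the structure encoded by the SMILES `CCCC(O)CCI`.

1-iodohexan-3-ol

The longest chain bearing the –OH group is 6 carbons long (hexane).
The principal characteristic group is an alcohol (–OH), named with the suffix -ol.
Choose the numbering such that numbering from this end puts the hydroxyl group at C-3 rather than C-4.
This places the hydroxyl at C-3; an iodo group at C-1.
Assembling the pieces gives 1-iodohexan-3-ol.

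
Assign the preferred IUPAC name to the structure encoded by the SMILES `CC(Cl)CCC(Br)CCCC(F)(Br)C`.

The parent chain contains 10 carbons (decane).
Number the chain so that the substituent locant set {2,2,6,9} is lower than {2,5,9,9} at the first point of difference.
This places bromo groups at C-2 and C-6; a chloro group at C-9; a fluoro group at C-2.
The substituents are ordered alphabetically, ignoring any di-/tri- multipliers.
Assembling the pieces gives 2,6-dibromo-9-chloro-2-fluorodecane.

2,6-dibromo-9-chloro-2-fluorodecane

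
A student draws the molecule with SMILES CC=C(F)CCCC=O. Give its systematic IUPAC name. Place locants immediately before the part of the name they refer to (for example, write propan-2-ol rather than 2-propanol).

The longest carbon chain that includes the –CHO group and the multiple bond has 7 carbons, so the parent hydride is heptane.
An aldehyde (terminal –CHO) is the principal characteristic group, giving the suffix -al.
There is one C=C double bond, indicated by the ending -ene.
Choose the numbering such that the aldehyde carbon is C-1 by definition.
With this numbering: the double bond between C-5 and C-6; a fluoro group at C-5.
The name is 5-fluorohept-5-enal.

5-fluorohept-5-enal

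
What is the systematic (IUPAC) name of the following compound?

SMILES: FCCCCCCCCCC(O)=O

10-fluorodecanoic acid

Counting along the main chain through the –COOH group gives 10 carbons: the parent is decane.
The principal characteristic group is a carboxylic acid (terminal –COOH), named with the suffix -oic acid.
Choose the numbering such that the carboxylic acid carbon is C-1 by definition.
That gives a fluoro group at C-10.
Putting it together: 10-fluorodecanoic acid.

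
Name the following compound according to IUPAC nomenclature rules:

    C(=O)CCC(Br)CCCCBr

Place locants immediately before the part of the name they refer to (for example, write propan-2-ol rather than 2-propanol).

4,8-dibromooctanal

The longest carbon chain that includes the –CHO group has 8 carbons, so the parent hydride is octane.
An aldehyde (terminal –CHO) is the principal characteristic group, giving the suffix -al.
The numbering direction is chosen so that the aldehyde carbon is C-1 by definition.
With this numbering: bromo groups at C-4 and C-8.
Assembling the pieces gives 4,8-dibromooctanal.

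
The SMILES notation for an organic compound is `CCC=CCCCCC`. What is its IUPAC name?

Counting along the main chain through the multiple bond gives 9 carbons: the parent is nonane.
A C=C double bond in the chain gives the infix -ene-.
Choose the numbering such that numbering from this end puts the double bond at C-3 rather than C-6.
This places the double bond between C-3 and C-4.
Putting it together: non-3-ene.

non-3-ene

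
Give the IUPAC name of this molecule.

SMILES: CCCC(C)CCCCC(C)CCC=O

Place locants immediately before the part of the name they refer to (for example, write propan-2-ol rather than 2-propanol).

4,9-dimethyldodecanal

Counting along the main chain through the –CHO group gives 12 carbons: the parent is dodecane.
The principal characteristic group is an aldehyde (terminal –CHO), named with the suffix -al.
Number the chain so that the aldehyde carbon is C-1 by definition.
That gives methyl groups at C-4 and C-9.
Putting it together: 4,9-dimethyldodecanal.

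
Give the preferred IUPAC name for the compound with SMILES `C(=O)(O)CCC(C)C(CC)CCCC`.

The longest chain bearing the –COOH group is 9 carbons long (nonane).
The highest-priority functional group is a carboxylic acid (terminal –COOH), so the name ends in -oic acid.
The numbering direction is chosen so that the carboxylic acid carbon is C-1 by definition.
That gives an ethyl group at C-5; a methyl group at C-4.
Prefixes are listed alphabetically: ethyl, methyl.
The name is 5-ethyl-4-methylnonanoic acid.

5-ethyl-4-methylnonanoic acid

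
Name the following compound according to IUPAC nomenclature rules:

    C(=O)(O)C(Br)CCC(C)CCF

The longest chain bearing the –COOH group is 7 carbons long (heptane).
A carboxylic acid (terminal –COOH) is the principal characteristic group, giving the suffix -oic acid.
The numbering direction is chosen so that the carboxylic acid carbon is C-1 by definition.
This places a bromo group at C-2; a fluoro group at C-7; a methyl group at C-5.
The substituents are ordered alphabetically, ignoring any di-/tri- multipliers.
Assembling the pieces gives 2-bromo-7-fluoro-5-methylheptanoic acid.

2-bromo-7-fluoro-5-methylheptanoic acid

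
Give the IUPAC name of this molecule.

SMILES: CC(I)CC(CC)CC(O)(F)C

4-ethyl-2-fluoro-6-iodoheptan-2-ol

The longest carbon chain that includes the –OH group has 7 carbons, so the parent hydride is heptane.
The highest-priority functional group is an alcohol (–OH), so the name ends in -ol.
The numbering direction is chosen so that numbering from this end puts the hydroxyl group at C-2 rather than C-6.
That gives the hydroxyl at C-2; an ethyl group at C-4; a fluoro group at C-2; an iodo group at C-6.
Prefixes are listed alphabetically: ethyl, fluoro, iodo.
The name is 4-ethyl-2-fluoro-6-iodoheptan-2-ol.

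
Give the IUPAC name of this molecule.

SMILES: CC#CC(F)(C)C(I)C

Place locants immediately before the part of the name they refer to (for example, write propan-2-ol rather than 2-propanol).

4-fluoro-5-iodo-4-methylhex-2-yne

The longest chain bearing the multiple bond is 6 carbons long (hexane).
A C≡C triple bond in the chain gives the infix -yne-.
The numbering direction is chosen so that numbering from this end puts the triple bond at C-2 rather than C-4.
That gives the triple bond between C-2 and C-3; a fluoro group at C-4; an iodo group at C-5; a methyl group at C-4.
Prefixes are listed alphabetically: fluoro, iodo, methyl.
Assembling the pieces gives 4-fluoro-5-iodo-4-methylhex-2-yne.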